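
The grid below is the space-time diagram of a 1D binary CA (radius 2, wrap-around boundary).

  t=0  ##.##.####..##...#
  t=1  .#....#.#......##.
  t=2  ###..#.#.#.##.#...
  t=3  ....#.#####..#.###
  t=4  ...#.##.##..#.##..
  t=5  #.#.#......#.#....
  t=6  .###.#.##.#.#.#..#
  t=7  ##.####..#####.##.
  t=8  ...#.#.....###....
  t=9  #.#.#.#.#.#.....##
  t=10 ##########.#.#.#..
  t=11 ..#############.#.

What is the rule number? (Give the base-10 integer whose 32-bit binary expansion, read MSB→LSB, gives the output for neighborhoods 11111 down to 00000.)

3836088093

  [31] ##### => #  t=3,i=8
  [30] ####. => #  t=0,i=8
  [29] ###.# => #  t=0,i=1
  [28] ###.. => .  t=0,i=9
  [27] ##.## => .  t=0,i=2
  [26] ##.#. => #  t=2,i=13
  [25] ##..# => .  t=0,i=10
  [24] ##... => .  t=0,i=14
  [23] #.### => #  t=0,i=6
  [22] #.##. => .  t=0,i=3
  [21] #.#.# => #  t=2,i=7
  [20] #.#.. => .  t=1,i=8
  [19] #..## => .  t=0,i=11
  [18] #..#. => #  t=1,i=0
  [17] #...# => #  t=0,i=15
  [16] #.... => .  t=1,i=3
  [15] .#### => .  t=0,i=7
  [14] .###. => .  t=0,i=0
  [13] .##.# => .  t=0,i=4
  [12] .##.. => .  t=0,i=13
  [11] .#.## => #  t=2,i=10
  [10] .#.#. => #  t=1,i=7
  [9] .#..# => #  t=6,i=15
  [8] .#... => #  t=1,i=2
  [7] ..### => .  t=0,i=17
  [6] ..##. => .  t=0,i=12
  [5] ..#.# => .  t=1,i=6
  [4] ..#.. => #  t=1,i=1
  [3] ...## => #  t=0,i=16
  [2] ...#. => #  t=1,i=5
  [1] ....# => .  t=1,i=4
  [0] ..... => #  t=1,i=11
  bits 11100100101001100000111100011101 = 3836088093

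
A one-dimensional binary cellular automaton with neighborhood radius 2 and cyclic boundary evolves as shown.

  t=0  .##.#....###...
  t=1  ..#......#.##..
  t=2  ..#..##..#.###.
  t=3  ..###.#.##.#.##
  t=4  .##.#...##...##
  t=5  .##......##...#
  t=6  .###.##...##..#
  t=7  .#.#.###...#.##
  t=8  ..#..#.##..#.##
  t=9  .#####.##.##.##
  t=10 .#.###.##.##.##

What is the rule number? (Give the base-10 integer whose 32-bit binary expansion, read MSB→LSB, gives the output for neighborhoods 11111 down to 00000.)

  ##### -> #   bit 31 = 1  t=9,i=3
  ####. -> #   bit 30 = 1  t=9,i=4
  ###.# -> #   bit 29 = 1  t=3,i=4
  ###.. -> #   bit 28 = 1  t=0,i=11
  ##.## -> .   bit 27 = 0  t=4,i=0
  ##.#. -> .   bit 26 = 0  t=0,i=3
  ##..# -> .   bit 25 = 0  t=2,i=7
  ##... -> #   bit 24 = 1  t=0,i=12
  #.### -> #   bit 23 = 1  t=2,i=11
  #.##. -> #   bit 22 = 1  t=1,i=11
  #.#.# -> .   bit 21 = 0  t=3,i=6
  #.#.. -> .   bit 20 = 0  t=0,i=4
  #..## -> #   bit 19 = 1  t=2,i=4
  #..#. -> #   bit 18 = 1  t=2,i=8
  #...# -> .   bit 17 = 0  t=2,i=0
  #.... -> .   bit 16 = 0  t=0,i=6
  .#### -> .   bit 15 = 0  t=9,i=2
  .###. -> .   bit 14 = 0  t=0,i=10
  .##.# -> #   bit 13 = 1  t=0,i=2
  .##.. -> #   bit 12 = 1  t=1,i=12
  .#.## -> .   bit 11 = 0  t=1,i=10
  .#.#. -> #   bit 10 = 1  t=7,i=2
  .#..# -> #   bit 9 = 1  t=2,i=3
  .#... -> .   bit 8 = 0  t=0,i=5
  ..### -> #   bit 7 = 1  t=0,i=9
  ..##. -> .   bit 6 = 0  t=0,i=1
  ..#.# -> #   bit 5 = 1  t=1,i=9
  ..#.. -> #   bit 4 = 1  t=1,i=2
  ...## -> .   bit 3 = 0  t=0,i=0
  ...#. -> .   bit 2 = 0  t=1,i=1
  ....# -> .   bit 1 = 0  t=0,i=7
  ..... -> #   bit 0 = 1  t=1,i=5
  bits 11110001110011000011011010110001 = 4056692401

4056692401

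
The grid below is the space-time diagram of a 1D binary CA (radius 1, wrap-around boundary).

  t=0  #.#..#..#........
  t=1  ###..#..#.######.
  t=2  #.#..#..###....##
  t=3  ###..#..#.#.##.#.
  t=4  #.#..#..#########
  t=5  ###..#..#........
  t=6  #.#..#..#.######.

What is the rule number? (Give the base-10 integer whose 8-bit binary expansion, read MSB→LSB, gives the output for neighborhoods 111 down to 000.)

109

  [7] ### => .  t=1,i=1
  [6] ##. => #  t=1,i=2
  [5] #.# => #  t=0,i=1
  [4] #.. => .  t=0,i=3
  [3] .## => #  t=1,i=0
  [2] .#. => #  t=0,i=0
  [1] ..# => .  t=0,i=4
  [0] ... => #  t=0,i=10
  bits 01101101 = 109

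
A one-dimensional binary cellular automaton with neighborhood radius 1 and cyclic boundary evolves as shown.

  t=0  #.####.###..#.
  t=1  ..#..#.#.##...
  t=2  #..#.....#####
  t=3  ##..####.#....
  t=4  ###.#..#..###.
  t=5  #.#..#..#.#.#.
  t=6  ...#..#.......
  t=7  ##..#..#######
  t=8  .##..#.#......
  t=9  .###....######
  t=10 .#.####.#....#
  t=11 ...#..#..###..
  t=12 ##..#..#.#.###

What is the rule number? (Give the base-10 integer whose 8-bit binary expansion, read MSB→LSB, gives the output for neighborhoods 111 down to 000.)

89

  nb ###: next=.  (t=0,i=3, bit7=0)
  nb ##.: next=#  (t=0,i=5, bit6=1)
  nb #.#: next=.  (t=0,i=1, bit5=0)
  nb #..: next=#  (t=0,i=10, bit4=1)
  nb .##: next=#  (t=0,i=2, bit3=1)
  nb .#.: next=.  (t=0,i=0, bit2=0)
  nb ..#: next=.  (t=0,i=11, bit1=0)
  nb ...: next=#  (t=1,i=0, bit0=1)
  bits 01011001 = 89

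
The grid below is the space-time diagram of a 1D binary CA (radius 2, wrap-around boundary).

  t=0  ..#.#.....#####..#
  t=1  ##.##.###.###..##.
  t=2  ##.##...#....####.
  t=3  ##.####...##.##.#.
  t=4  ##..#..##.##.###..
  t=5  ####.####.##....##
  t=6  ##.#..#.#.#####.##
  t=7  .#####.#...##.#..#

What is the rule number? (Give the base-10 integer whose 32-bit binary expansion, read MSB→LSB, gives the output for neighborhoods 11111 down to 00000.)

2808067779

  ##### -> #   bit 31 = 1  t=0,i=12
  ####. -> .   bit 30 = 0  t=0,i=13
  ###.# -> #   bit 29 = 1  t=1,i=8
  ###.. -> .   bit 28 = 0  t=0,i=14
  ##.## -> .   bit 27 = 0  t=1,i=2
  ##.#. -> #   bit 26 = 1  t=3,i=15
  ##..# -> #   bit 25 = 1  t=0,i=15
  ##... -> #   bit 24 = 1  t=2,i=5
  #.### -> .   bit 23 = 0  t=1,i=6
  #.##. -> #   bit 22 = 1  t=1,i=0
  #.#.# -> .   bit 21 = 0  t=3,i=16
  #.#.. -> #   bit 20 = 1  t=0,i=4
  #..## -> #   bit 19 = 1  t=1,i=14
  #..#. -> #   bit 18 = 1  t=0,i=1
  #...# -> #   bit 17 = 1  t=2,i=6
  #.... -> #   bit 16 = 1  t=0,i=6
  .#### -> #   bit 15 = 1  t=0,i=11
  .###. -> .   bit 14 = 0  t=1,i=7
  .##.# -> #   bit 13 = 1  t=1,i=1
  .##.. -> #   bit 12 = 1  t=2,i=4
  .#.## -> .   bit 11 = 0  t=3,i=17
  .#.#. -> #   bit 10 = 1  t=0,i=3
  .#..# -> #   bit 9 = 1  t=0,i=0
  .#... -> .   bit 8 = 0  t=0,i=5
  ..### -> #   bit 7 = 1  t=0,i=10
  ..##. -> #   bit 6 = 1  t=1,i=15
  ..#.# -> .   bit 5 = 0  t=0,i=2
  ..#.. -> .   bit 4 = 0  t=0,i=17
  ...## -> .   bit 3 = 0  t=0,i=9
  ...#. -> .   bit 2 = 0  t=2,i=7
  ....# -> #   bit 1 = 1  t=0,i=8
  ..... -> #   bit 0 = 1  t=0,i=7
  bits 10100111010111111011011011000011 = 2808067779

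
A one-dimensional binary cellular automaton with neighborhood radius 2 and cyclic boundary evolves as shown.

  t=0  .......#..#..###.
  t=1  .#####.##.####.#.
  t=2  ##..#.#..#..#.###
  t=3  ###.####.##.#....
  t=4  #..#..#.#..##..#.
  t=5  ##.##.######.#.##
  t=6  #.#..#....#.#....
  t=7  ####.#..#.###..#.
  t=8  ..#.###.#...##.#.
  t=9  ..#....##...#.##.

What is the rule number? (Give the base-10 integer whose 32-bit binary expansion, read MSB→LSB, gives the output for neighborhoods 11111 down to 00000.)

  [31] ##### => .  t=1,i=3
  [30] ####. => #  t=1,i=4
  [29] ###.# => .  t=1,i=5
  [28] ###.. => #  t=0,i=15
  [27] ##.## => #  t=1,i=6
  [26] ##.#. => #  t=1,i=14
  [25] ##..# => #  t=2,i=2
  [24] ##... => .  t=0,i=16
  [23] #.### => .  t=1,i=10
  [22] #.##. => .  t=1,i=7
  [21] #.#.# => .  t=5,i=13
  [20] #.#.. => #  t=1,i=15
  [19] #..## => #  t=0,i=12
  [18] #..#. => .  t=0,i=9
  [17] #...# => .  t=8,i=0
  [16] #.... => .  t=0,i=0
  [15] .#### => .  t=1,i=2
  [14] .###. => .  t=0,i=14
  [13] .##.# => .  t=1,i=8
  [12] .##.. => .  t=4,i=12
  [11] .#.## => .  t=2,i=13
  [10] .#.#. => #  t=2,i=5
  [9] .#..# => #  t=0,i=8
  [8] .#... => .  t=3,i=13
  [7] ..### => #  t=0,i=13
  [6] ..##. => #  t=4,i=11
  [5] ..#.# => #  t=2,i=4
  [4] ..#.. => #  t=0,i=7
  [3] ...## => .  t=3,i=16
  [2] ...#. => .  t=0,i=6
  [1] ....# => #  t=0,i=5
  [0] ..... => #  t=0,i=1
  bits 01011110000110000000011011110011 = 1578632947

1578632947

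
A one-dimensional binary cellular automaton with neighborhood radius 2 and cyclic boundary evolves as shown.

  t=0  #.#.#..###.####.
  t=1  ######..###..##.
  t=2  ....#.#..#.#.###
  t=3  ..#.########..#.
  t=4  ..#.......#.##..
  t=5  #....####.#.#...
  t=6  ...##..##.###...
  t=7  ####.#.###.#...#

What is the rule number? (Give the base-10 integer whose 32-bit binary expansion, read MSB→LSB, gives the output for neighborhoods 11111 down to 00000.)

1786013291

  nb #####: next=.  (t=1,i=2, bit31=0)
  nb ####.: next=#  (t=0,i=13, bit30=1)
  nb ###.#: next=#  (t=0,i=9, bit29=1)
  nb ###..: next=.  (t=1,i=5, bit28=0)
  nb ##.##: next=#  (t=0,i=10, bit27=1)
  nb ##.#.: next=.  (t=0,i=15, bit26=0)
  nb ##..#: next=#  (t=1,i=6, bit25=1)
  nb ##...: next=.  (t=2,i=0, bit24=0)
  nb #.###: next=.  (t=0,i=11, bit23=0)
  nb #.##.: next=#  (t=4,i=12, bit22=1)
  nb #.#.#: next=#  (t=0,i=0, bit21=1)
  nb #.#..: next=#  (t=0,i=4, bit20=1)
  nb #..##: next=.  (t=0,i=6, bit19=0)
  nb #..#.: next=#  (t=2,i=8, bit18=1)
  nb #...#: next=.  (t=3,i=0, bit17=0)
  nb #....: next=.  (t=2,i=1, bit16=0)
  nb .####: next=.  (t=0,i=12, bit15=0)
  nb .###.: next=#  (t=0,i=8, bit14=1)
  nb .##.#: next=#  (t=1,i=14, bit13=1)
  nb .##..: next=.  (t=4,i=13, bit12=0)
  nb .#.##: next=.  (t=2,i=12, bit11=0)
  nb .#.#.: next=#  (t=0,i=1, bit10=1)
  nb .#..#: next=#  (t=0,i=5, bit9=1)
  nb .#...: next=.  (t=3,i=15, bit8=0)
  nb ..###: next=.  (t=0,i=7, bit7=0)
  nb ..##.: next=#  (t=1,i=13, bit6=1)
  nb ..#.#: next=#  (t=2,i=4, bit5=1)
  nb ..#..: next=.  (t=3,i=14, bit4=0)
  nb ...##: next=#  (t=5,i=4, bit3=1)
  nb ...#.: next=.  (t=2,i=3, bit2=0)
  nb ....#: next=#  (t=2,i=2, bit1=1)
  nb .....: next=#  (t=4,i=5, bit0=1)
  bits 01101010011101000110011001101011 = 1786013291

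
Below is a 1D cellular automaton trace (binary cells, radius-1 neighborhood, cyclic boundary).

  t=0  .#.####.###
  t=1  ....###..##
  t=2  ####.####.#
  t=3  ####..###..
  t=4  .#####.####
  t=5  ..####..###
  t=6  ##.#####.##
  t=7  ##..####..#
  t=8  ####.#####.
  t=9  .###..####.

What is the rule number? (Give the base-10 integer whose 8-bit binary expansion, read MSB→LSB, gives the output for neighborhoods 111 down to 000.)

211

  nb ###: next=#  (t=0,i=4, bit7=1)
  nb ##.: next=#  (t=0,i=6, bit6=1)
  nb #.#: next=.  (t=0,i=0, bit5=0)
  nb #..: next=#  (t=1,i=0, bit4=1)
  nb .##: next=.  (t=0,i=3, bit3=0)
  nb .#.: next=.  (t=0,i=1, bit2=0)
  nb ..#: next=#  (t=1,i=3, bit1=1)
  nb ...: next=#  (t=1,i=1, bit0=1)
  bits 11010011 = 211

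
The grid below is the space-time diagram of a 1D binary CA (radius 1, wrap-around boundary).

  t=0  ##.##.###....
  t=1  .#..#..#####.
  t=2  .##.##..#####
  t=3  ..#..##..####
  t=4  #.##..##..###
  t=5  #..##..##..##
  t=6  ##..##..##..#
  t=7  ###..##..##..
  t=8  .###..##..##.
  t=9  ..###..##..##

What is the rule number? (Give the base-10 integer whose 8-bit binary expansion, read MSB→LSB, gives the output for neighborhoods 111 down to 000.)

213

  ### -> #   bit 7 = 1  t=0,i=7
  ##. -> #   bit 6 = 1  t=0,i=1
  #.# -> .   bit 5 = 0  t=0,i=2
  #.. -> #   bit 4 = 1  t=0,i=9
  .## -> .   bit 3 = 0  t=0,i=0
  .#. -> #   bit 2 = 1  t=1,i=1
  ..# -> .   bit 1 = 0  t=0,i=12
  ... -> #   bit 0 = 1  t=0,i=10
  bits 11010101 = 213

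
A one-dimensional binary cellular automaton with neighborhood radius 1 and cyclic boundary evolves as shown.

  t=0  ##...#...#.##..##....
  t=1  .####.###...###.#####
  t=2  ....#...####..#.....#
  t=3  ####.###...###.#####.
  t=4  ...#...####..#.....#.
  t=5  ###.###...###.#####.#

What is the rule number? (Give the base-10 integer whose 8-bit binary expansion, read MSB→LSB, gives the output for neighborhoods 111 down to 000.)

  ### -> .   bit 7 = 0  t=1,i=2
  ##. -> #   bit 6 = 1  t=0,i=1
  #.# -> .   bit 5 = 0  t=0,i=10
  #.. -> #   bit 4 = 1  t=0,i=2
  .## -> .   bit 3 = 0  t=0,i=0
  .#. -> .   bit 2 = 0  t=0,i=5
  ..# -> #   bit 1 = 1  t=0,i=4
  ... -> #   bit 0 = 1  t=0,i=3
  bits 01010011 = 83

83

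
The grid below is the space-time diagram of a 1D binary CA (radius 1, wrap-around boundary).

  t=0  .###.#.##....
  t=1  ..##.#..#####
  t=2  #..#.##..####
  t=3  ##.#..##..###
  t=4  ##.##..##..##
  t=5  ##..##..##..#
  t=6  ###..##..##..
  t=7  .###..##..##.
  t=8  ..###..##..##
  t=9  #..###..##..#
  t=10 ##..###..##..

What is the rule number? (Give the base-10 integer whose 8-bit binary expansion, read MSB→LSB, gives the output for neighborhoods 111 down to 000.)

213

  ###|#  b7=1 t=0,i=2
  ##.|#  b6=1 t=0,i=3
  #.#|.  b5=0 t=0,i=4
  #..|#  b4=1 t=0,i=9
  .##|.  b3=0 t=0,i=1
  .#.|#  b2=1 t=0,i=5
  ..#|.  b1=0 t=0,i=0
  ...|#  b0=1 t=0,i=10
  bits 11010101 = 213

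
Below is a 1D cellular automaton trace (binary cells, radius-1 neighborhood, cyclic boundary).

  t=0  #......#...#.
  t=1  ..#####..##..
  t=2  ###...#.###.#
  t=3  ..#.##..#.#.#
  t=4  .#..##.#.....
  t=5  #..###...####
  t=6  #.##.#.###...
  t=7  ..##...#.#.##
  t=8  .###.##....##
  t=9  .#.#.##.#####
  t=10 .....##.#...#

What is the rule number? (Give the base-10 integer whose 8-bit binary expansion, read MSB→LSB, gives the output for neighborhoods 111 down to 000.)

75

  ### -> .   bit 7 = 0  t=1,i=3
  ##. -> #   bit 6 = 1  t=1,i=6
  #.# -> .   bit 5 = 0  t=0,i=12
  #.. -> .   bit 4 = 0  t=0,i=1
  .## -> #   bit 3 = 1  t=1,i=2
  .#. -> .   bit 2 = 0  t=0,i=0
  ..# -> #   bit 1 = 1  t=0,i=6
  ... -> #   bit 0 = 1  t=0,i=2
  bits 01001011 = 75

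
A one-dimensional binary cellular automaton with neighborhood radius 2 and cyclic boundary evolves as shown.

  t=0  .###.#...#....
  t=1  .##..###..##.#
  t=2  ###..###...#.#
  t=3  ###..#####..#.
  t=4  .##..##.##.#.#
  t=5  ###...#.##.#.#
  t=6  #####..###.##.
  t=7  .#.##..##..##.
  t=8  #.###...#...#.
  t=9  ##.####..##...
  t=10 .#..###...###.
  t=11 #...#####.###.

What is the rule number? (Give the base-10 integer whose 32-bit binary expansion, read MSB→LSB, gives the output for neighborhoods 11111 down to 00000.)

  ##### -> .   bit 31 = 0  t=3,i=7
  ####. -> #   bit 30 = 1  t=2,i=1
  ###.# -> .   bit 29 = 0  t=0,i=3
  ###.. -> #   bit 28 = 1  t=1,i=7
  ##.## -> .   bit 27 = 0  t=4,i=7
  ##.#. -> .   bit 26 = 0  t=0,i=4
  ##..# -> .   bit 25 = 0  t=1,i=3
  ##... -> #   bit 24 = 1  t=2,i=8
  #.### -> .   bit 23 = 0  t=2,i=13
  #.##. -> #   bit 22 = 1  t=1,i=1
  #.#.# -> #   bit 21 = 1  t=1,i=13
  #.#.. -> #   bit 20 = 1  t=0,i=5
  #..## -> .   bit 19 = 0  t=1,i=4
  #..#. -> #   bit 18 = 1  t=3,i=11
  #...# -> #   bit 17 = 1  t=0,i=7
  #.... -> #   bit 16 = 1  t=0,i=11
  .#### -> #   bit 15 = 1  t=2,i=0
  .###. -> #   bit 14 = 1  t=0,i=2
  .##.# -> #   bit 13 = 1  t=1,i=11
  .##.. -> #   bit 12 = 1  t=1,i=2
  .#.## -> #   bit 11 = 1  t=1,i=0
  .#.#. -> .   bit 10 = 0  t=4,i=12
  .#..# -> .   bit 9 = 0  t=10,i=2
  .#... -> #   bit 8 = 1  t=0,i=6
  ..### -> #   bit 7 = 1  t=0,i=1
  ..##. -> .   bit 6 = 0  t=1,i=10
  ..#.# -> .   bit 5 = 0  t=2,i=11
  ..#.. -> .   bit 4 = 0  t=0,i=9
  ...## -> .   bit 3 = 0  t=0,i=0
  ...#. -> .   bit 2 = 0  t=0,i=8
  ....# -> #   bit 1 = 1  t=0,i=13
  ..... -> .   bit 0 = 0  t=0,i=12
  bits 01010001011101111111100110000010 = 1366817154

1366817154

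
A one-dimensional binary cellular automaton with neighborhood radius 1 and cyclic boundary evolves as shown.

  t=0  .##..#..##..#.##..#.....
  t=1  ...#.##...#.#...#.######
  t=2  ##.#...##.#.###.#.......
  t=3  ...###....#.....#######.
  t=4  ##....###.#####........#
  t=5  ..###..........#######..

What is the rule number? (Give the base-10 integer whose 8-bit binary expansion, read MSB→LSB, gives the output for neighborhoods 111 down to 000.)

  ### -> .   bit 7 = 0  t=1,i=19
  ##. -> .   bit 6 = 0  t=0,i=2
  #.# -> .   bit 5 = 0  t=0,i=13
  #.. -> #   bit 4 = 1  t=0,i=3
  .## -> .   bit 3 = 0  t=0,i=1
  .#. -> #   bit 2 = 1  t=0,i=5
  ..# -> .   bit 1 = 0  t=0,i=0
  ... -> #   bit 0 = 1  t=0,i=20
  bits 00010101 = 21

21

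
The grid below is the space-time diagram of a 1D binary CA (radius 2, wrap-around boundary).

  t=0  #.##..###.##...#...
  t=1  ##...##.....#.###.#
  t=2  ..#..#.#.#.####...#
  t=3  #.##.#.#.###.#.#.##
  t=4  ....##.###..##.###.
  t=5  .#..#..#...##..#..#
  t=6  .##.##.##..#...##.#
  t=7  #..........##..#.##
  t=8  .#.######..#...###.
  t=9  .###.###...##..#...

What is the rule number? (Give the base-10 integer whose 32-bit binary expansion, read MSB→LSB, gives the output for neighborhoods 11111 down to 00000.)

3317173237

  [31] ##### => #  t=8,i=5
  [30] ####. => #  t=2,i=13
  [29] ###.# => .  t=0,i=8
  [28] ###.. => .  t=1,i=1
  [27] ##.## => .  t=0,i=9
  [26] ##.#. => #  t=3,i=4
  [25] ##..# => .  t=0,i=4
  [24] ##... => #  t=0,i=12
  [23] #.### => #  t=1,i=14
  [22] #.##. => .  t=0,i=2
  [21] #.#.# => #  t=2,i=7
  [20] #.#.. => #  t=5,i=1
  [19] #..## => #  t=0,i=5
  [18] #..#. => .  t=2,i=1
  [17] #...# => .  t=0,i=13
  [16] #.... => .  t=1,i=8
  [15] .#### => .  t=2,i=12
  [14] .###. => .  t=0,i=7
  [13] .##.# => .  t=3,i=3
  [12] .##.. => .  t=0,i=3
  [11] .#.## => #  t=0,i=1
  [10] .#.#. => .  t=2,i=6
  [9] .#..# => #  t=2,i=0
  [8] .#... => #  t=0,i=16
  [7] ..### => #  t=0,i=6
  [6] ..##. => #  t=1,i=5
  [5] ..#.# => #  t=0,i=0
  [4] ..#.. => #  t=0,i=15
  [3] ...## => .  t=1,i=4
  [2] ...#. => #  t=0,i=14
  [1] ....# => .  t=1,i=10
  [0] ..... => #  t=1,i=9
  bits 11000101101110000000101111110101 = 3317173237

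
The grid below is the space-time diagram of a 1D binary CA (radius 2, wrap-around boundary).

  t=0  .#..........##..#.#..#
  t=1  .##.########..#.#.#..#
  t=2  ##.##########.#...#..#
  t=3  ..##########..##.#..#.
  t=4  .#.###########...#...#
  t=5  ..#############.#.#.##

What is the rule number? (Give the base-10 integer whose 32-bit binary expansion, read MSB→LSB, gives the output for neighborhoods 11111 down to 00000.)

3688401199

  #####|#  b31=1 t=1,i=6
  ####.|#  b30=1 t=1,i=10
  ###.#|.  b29=0 t=2,i=1
  ###..|#  b28=1 t=1,i=11
  ##.##|#  b27=1 t=1,i=3
  ##.#.|.  b26=0 t=2,i=13
  ##..#|#  b25=1 t=0,i=14
  ##...|#  b24=1 t=4,i=14
  #.###|#  b23=1 t=1,i=4
  #.##.|#  b22=1 t=1,i=1
  #.#.#|.  b21=0 t=1,i=16
  #.#..|#  b20=1 t=0,i=1
  #..##|#  b19=1 t=2,i=20
  #..#.|.  b18=0 t=0,i=15
  #...#|.  b17=0 t=2,i=16
  #....|.  b16=0 t=0,i=3
  .####|#  b15=1 t=1,i=5
  .###.|.  b14=0 t=2,i=0
  .##.#|.  b13=0 t=1,i=2
  .##..|.  b12=0 t=0,i=13
  .#.##|#  b11=1 t=1,i=0
  .#.#.|.  b10=0 t=0,i=0
  .#..#|.  b9=0 t=0,i=19
  .#...|#  b8=1 t=0,i=2
  ..###|.  b7=0 t=2,i=21
  ..##.|.  b6=0 t=0,i=12
  ..#.#|#  b5=1 t=0,i=16
  ..#..|.  b4=0 t=2,i=18
  ...##|#  b3=1 t=0,i=11
  ...#.|#  b2=1 t=2,i=17
  ....#|#  b1=1 t=0,i=10
  .....|#  b0=1 t=0,i=4
  bits 11011011110110001000100100101111 = 3688401199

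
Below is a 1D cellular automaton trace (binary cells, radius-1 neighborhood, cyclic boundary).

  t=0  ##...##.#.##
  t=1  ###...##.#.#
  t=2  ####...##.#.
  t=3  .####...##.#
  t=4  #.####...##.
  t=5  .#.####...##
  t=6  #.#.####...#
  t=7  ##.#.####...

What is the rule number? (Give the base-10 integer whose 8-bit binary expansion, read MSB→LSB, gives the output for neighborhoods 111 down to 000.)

240

  nb ###: next=#  (t=0,i=0, bit7=1)
  nb ##.: next=#  (t=0,i=1, bit6=1)
  nb #.#: next=#  (t=0,i=7, bit5=1)
  nb #..: next=#  (t=0,i=2, bit4=1)
  nb .##: next=.  (t=0,i=5, bit3=0)
  nb .#.: next=.  (t=0,i=8, bit2=0)
  nb ..#: next=.  (t=0,i=4, bit1=0)
  nb ...: next=.  (t=0,i=3, bit0=0)
  bits 11110000 = 240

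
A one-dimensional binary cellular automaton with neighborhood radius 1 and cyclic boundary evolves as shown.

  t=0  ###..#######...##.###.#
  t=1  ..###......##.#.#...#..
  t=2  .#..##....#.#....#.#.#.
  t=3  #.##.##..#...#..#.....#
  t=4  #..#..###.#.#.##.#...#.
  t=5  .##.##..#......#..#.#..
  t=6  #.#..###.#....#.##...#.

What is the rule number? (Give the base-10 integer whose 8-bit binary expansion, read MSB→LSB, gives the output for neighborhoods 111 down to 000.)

  ### -> .   bit 7 = 0  t=0,i=0
  ##. -> #   bit 6 = 1  t=0,i=2
  #.# -> .   bit 5 = 0  t=0,i=17
  #.. -> #   bit 4 = 1  t=0,i=3
  .## -> .   bit 3 = 0  t=0,i=5
  .#. -> .   bit 2 = 0  t=1,i=14
  ..# -> #   bit 1 = 1  t=0,i=4
  ... -> .   bit 0 = 0  t=0,i=13
  bits 01010010 = 82

82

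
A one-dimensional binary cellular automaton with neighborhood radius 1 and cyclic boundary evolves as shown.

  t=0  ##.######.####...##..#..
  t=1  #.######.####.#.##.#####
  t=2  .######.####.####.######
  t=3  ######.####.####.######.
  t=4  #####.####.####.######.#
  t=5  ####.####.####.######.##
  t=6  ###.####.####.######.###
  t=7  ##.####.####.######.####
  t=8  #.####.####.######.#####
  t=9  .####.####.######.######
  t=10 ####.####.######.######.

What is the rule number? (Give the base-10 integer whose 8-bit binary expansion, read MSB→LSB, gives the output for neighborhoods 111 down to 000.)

190

  ###|#  b7=1 t=0,i=4
  ##.|.  b6=0 t=0,i=1
  #.#|#  b5=1 t=0,i=2
  #..|#  b4=1 t=0,i=14
  .##|#  b3=1 t=0,i=0
  .#.|#  b2=1 t=0,i=21
  ..#|#  b1=1 t=0,i=16
  ...|.  b0=0 t=0,i=15
  bits 10111110 = 190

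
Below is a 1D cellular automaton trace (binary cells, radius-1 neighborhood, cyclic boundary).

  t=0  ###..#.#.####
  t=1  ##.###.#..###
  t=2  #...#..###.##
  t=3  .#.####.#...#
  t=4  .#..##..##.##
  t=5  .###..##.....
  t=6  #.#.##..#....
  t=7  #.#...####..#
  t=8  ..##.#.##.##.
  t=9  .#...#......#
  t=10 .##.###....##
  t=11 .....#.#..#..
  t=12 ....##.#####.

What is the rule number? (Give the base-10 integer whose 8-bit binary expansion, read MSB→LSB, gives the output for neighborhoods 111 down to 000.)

150

  nb ###: next=#  (t=0,i=0, bit7=1)
  nb ##.: next=.  (t=0,i=2, bit6=0)
  nb #.#: next=.  (t=0,i=6, bit5=0)
  nb #..: next=#  (t=0,i=3, bit4=1)
  nb .##: next=.  (t=0,i=9, bit3=0)
  nb .#.: next=#  (t=0,i=5, bit2=1)
  nb ..#: next=#  (t=0,i=4, bit1=1)
  nb ...: next=.  (t=2,i=2, bit0=0)
  bits 10010110 = 150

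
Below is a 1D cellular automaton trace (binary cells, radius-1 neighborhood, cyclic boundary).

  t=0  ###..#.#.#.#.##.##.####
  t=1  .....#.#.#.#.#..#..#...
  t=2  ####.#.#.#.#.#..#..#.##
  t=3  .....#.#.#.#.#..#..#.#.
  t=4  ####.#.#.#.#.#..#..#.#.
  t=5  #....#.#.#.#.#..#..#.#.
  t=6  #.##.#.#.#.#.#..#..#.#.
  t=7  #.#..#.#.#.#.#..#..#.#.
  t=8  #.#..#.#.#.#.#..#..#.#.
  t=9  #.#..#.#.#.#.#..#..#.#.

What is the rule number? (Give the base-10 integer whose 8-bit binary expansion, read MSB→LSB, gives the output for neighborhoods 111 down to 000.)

  ###|.  b7=0 t=0,i=0
  ##.|.  b6=0 t=0,i=2
  #.#|.  b5=0 t=0,i=6
  #..|.  b4=0 t=0,i=3
  .##|#  b3=1 t=0,i=13
  .#.|#  b2=1 t=0,i=5
  ..#|.  b1=0 t=0,i=4
  ...|#  b0=1 t=1,i=0
  bits 00001101 = 13

13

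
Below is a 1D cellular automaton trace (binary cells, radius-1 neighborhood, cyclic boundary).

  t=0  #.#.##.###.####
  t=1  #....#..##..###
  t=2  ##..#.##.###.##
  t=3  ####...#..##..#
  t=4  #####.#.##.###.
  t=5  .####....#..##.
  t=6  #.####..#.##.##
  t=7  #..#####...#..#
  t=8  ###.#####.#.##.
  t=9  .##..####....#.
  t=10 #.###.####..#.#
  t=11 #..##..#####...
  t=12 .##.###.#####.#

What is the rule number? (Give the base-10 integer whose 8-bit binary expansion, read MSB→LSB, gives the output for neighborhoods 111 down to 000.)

210

  [7] ### => #  t=0,i=8
  [6] ##. => #  t=0,i=0
  [5] #.# => .  t=0,i=1
  [4] #.. => #  t=1,i=1
  [3] .## => .  t=0,i=4
  [2] .#. => .  t=0,i=2
  [1] ..# => #  t=1,i=4
  [0] ... => .  t=1,i=2
  bits 11010010 = 210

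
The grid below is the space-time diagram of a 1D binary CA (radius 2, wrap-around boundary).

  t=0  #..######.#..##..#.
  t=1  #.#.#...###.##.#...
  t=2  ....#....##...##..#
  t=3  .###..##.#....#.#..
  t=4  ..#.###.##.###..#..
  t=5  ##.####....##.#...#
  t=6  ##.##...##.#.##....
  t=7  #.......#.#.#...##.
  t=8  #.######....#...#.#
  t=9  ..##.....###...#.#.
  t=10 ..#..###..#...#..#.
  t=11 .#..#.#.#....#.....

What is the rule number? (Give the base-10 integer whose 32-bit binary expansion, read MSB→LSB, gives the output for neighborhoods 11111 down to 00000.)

  ##### -> .   bit 31 = 0  t=0,i=5
  ####. -> .   bit 30 = 0  t=0,i=7
  ###.# -> #   bit 29 = 1  t=0,i=8
  ###.. -> .   bit 28 = 0  t=3,i=3
  ##.## -> .   bit 27 = 0  t=1,i=11
  ##.#. -> #   bit 26 = 1  t=0,i=9
  ##..# -> #   bit 25 = 1  t=0,i=15
  ##... -> .   bit 24 = 0  t=2,i=11
  #.### -> #   bit 23 = 1  t=4,i=4
  #.##. -> .   bit 22 = 0  t=1,i=12
  #.#.# -> .   bit 21 = 0  t=1,i=2
  #.#.. -> #   bit 20 = 1  t=0,i=0
  #..## -> #   bit 19 = 1  t=0,i=2
  #..#. -> .   bit 18 = 0  t=0,i=16
  #...# -> .   bit 17 = 0  t=1,i=6
  #.... -> #   bit 16 = 1  t=2,i=1
  .#### -> #   bit 15 = 1  t=0,i=4
  .###. -> #   bit 14 = 1  t=1,i=9
  .##.# -> .   bit 13 = 0  t=1,i=13
  .##.. -> .   bit 12 = 0  t=0,i=14
  .#.## -> #   bit 11 = 1  t=4,i=3
  .#.#. -> .   bit 10 = 0  t=0,i=18
  .#..# -> .   bit 9 = 0  t=0,i=1
  .#... -> .   bit 8 = 0  t=1,i=5
  ..### -> .   bit 7 = 0  t=0,i=3
  ..##. -> #   bit 6 = 1  t=0,i=13
  ..#.# -> .   bit 5 = 0  t=0,i=17
  ..#.. -> .   bit 4 = 0  t=2,i=4
  ...## -> .   bit 3 = 0  t=1,i=7
  ...#. -> #   bit 2 = 1  t=1,i=18
  ....# -> #   bit 1 = 1  t=2,i=2
  ..... -> #   bit 0 = 1  t=7,i=3
  bits 00100110100110011100100001000111 = 647612487

647612487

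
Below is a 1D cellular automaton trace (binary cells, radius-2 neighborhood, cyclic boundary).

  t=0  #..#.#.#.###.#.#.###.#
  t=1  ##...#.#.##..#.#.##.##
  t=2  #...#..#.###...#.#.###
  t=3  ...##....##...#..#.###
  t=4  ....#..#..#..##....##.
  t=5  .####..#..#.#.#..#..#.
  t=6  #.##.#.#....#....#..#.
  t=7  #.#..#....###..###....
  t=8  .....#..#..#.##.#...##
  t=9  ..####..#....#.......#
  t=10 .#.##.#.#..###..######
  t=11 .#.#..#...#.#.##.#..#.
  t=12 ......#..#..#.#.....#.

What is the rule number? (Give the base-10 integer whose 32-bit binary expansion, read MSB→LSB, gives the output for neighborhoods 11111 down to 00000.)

  nb #####: next=.  (t=10,i=18, bit31=0)
  nb ####.: next=#  (t=1,i=0, bit30=1)
  nb ###.#: next=.  (t=0,i=11, bit29=0)
  nb ###..: next=.  (t=1,i=1, bit28=0)
  nb ##.##: next=#  (t=0,i=20, bit27=1)
  nb ##.#.: next=.  (t=0,i=12, bit26=0)
  nb ##..#: next=#  (t=0,i=1, bit25=1)
  nb ##...: next=.  (t=1,i=2, bit24=0)
  nb #.###: next=#  (t=0,i=9, bit23=1)
  nb #.##.: next=#  (t=0,i=21, bit22=1)
  nb #.#.#: next=#  (t=0,i=5, bit21=1)
  nb #.#..: next=.  (t=5,i=14, bit20=0)
  nb #..##: next=#  (t=4,i=12, bit19=1)
  nb #..#.: next=.  (t=0,i=2, bit18=0)
  nb #...#: next=.  (t=1,i=3, bit17=0)
  nb #....: next=.  (t=3,i=6, bit16=0)
  nb .####: next=#  (t=1,i=21, bit15=1)
  nb .###.: next=#  (t=0,i=10, bit14=1)
  nb .##.#: next=.  (t=1,i=18, bit13=0)
  nb .##..: next=#  (t=0,i=0, bit12=1)
  nb .#.##: next=.  (t=0,i=8, bit11=0)
  nb .#.#.: next=.  (t=0,i=4, bit10=0)
  nb .#..#: next=.  (t=2,i=5, bit9=0)
  nb .#...: next=.  (t=6,i=8, bit8=0)
  nb ..###: next=.  (t=5,i=1, bit7=0)
  nb ..##.: next=.  (t=3,i=3, bit6=0)
  nb ..#.#: next=.  (t=0,i=3, bit5=0)
  nb ..#..: next=#  (t=2,i=4, bit4=1)
  nb ...##: next=.  (t=3,i=2, bit3=0)
  nb ...#.: next=#  (t=1,i=4, bit2=1)
  nb ....#: next=#  (t=3,i=7, bit1=1)
  nb .....: next=#  (t=4,i=1, bit0=1)
  bits 01001010111010001101000000010111 = 1256771607

1256771607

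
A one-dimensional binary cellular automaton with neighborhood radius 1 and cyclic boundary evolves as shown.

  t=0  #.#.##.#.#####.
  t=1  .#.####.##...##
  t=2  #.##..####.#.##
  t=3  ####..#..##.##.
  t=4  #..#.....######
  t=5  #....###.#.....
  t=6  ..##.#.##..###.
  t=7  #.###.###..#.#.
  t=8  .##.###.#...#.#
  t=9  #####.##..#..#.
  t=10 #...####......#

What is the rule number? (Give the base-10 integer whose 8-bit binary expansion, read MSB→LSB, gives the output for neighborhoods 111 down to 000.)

105

  nb ###: next=.  (t=0,i=10, bit7=0)
  nb ##.: next=#  (t=0,i=5, bit6=1)
  nb #.#: next=#  (t=0,i=1, bit5=1)
  nb #..: next=.  (t=1,i=10, bit4=0)
  nb .##: next=#  (t=0,i=4, bit3=1)
  nb .#.: next=.  (t=0,i=0, bit2=0)
  nb ..#: next=.  (t=1,i=12, bit1=0)
  nb ...: next=#  (t=1,i=11, bit0=1)
  bits 01101001 = 105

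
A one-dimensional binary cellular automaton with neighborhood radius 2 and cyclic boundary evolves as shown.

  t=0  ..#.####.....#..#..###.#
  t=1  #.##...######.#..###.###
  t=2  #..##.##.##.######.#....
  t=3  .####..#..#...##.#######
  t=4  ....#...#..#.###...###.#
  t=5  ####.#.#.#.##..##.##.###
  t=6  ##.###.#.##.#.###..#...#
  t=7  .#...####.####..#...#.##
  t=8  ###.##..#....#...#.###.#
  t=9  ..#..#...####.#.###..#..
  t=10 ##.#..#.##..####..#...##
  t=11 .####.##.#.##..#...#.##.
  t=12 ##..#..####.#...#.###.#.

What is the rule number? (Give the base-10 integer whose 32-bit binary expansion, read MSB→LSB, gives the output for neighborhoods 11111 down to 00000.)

3040426991

  [31] ##### => #  t=1,i=9
  [30] ####. => .  t=0,i=6
  [29] ###.# => #  t=0,i=21
  [28] ###.. => #  t=0,i=7
  [27] ##.## => .  t=1,i=1
  [26] ##.#. => #  t=0,i=22
  [25] ##..# => .  t=3,i=5
  [24] ##... => #  t=0,i=8
  [23] #.### => .  t=0,i=4
  [22] #.##. => .  t=1,i=2
  [21] #.#.# => #  t=5,i=5
  [20] #.#.. => #  t=0,i=23
  [19] #..## => #  t=0,i=18
  [18] #..#. => .  t=0,i=1
  [17] #...# => .  t=1,i=5
  [16] #.... => #  t=0,i=9
  [15] .#### => .  t=0,i=5
  [14] .###. => .  t=0,i=20
  [13] .##.# => #  t=2,i=4
  [12] .##.. => #  t=1,i=3
  [11] .#.## => #  t=0,i=3
  [10] .#.#. => .  t=5,i=6
  [9] .#..# => #  t=0,i=0
  [8] .#... => #  t=2,i=20
  [7] ..### => #  t=0,i=19
  [6] ..##. => #  t=2,i=3
  [5] ..#.# => #  t=0,i=2
  [4] ..#.. => .  t=0,i=13
  [3] ...## => #  t=1,i=6
  [2] ...#. => #  t=0,i=12
  [1] ....# => #  t=0,i=11
  [0] ..... => #  t=0,i=10
  bits 10110101001110010011101111101111 = 3040426991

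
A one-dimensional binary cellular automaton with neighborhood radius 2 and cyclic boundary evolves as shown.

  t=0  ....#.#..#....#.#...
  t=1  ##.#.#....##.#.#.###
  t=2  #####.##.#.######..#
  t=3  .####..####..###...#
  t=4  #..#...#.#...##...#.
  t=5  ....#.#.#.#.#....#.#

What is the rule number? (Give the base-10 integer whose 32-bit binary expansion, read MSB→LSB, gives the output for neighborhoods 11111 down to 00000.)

3827395981

  nb #####: next=#  (t=1,i=19, bit31=1)
  nb ####.: next=#  (t=1,i=0, bit30=1)
  nb ###.#: next=#  (t=1,i=1, bit29=1)
  nb ###..: next=.  (t=2,i=16, bit28=0)
  nb ##.##: next=.  (t=2,i=5, bit27=0)
  nb ##.#.: next=#  (t=1,i=2, bit26=1)
  nb ##..#: next=.  (t=2,i=17, bit25=0)
  nb ##...: next=.  (t=3,i=16, bit24=0)
  nb #.###: next=.  (t=1,i=17, bit23=0)
  nb #.##.: next=.  (t=2,i=6, bit22=0)
  nb #.#.#: next=#  (t=1,i=3, bit21=1)
  nb #.#..: next=.  (t=0,i=6, bit20=0)
  nb #..##: next=.  (t=2,i=18, bit19=0)
  nb #..#.: next=.  (t=0,i=8, bit18=0)
  nb #...#: next=.  (t=3,i=17, bit17=0)
  nb #....: next=#  (t=0,i=11, bit16=1)
  nb .####: next=.  (t=1,i=18, bit15=0)
  nb .###.: next=#  (t=3,i=14, bit14=1)
  nb .##.#: next=#  (t=1,i=11, bit13=1)
  nb .##..: next=.  (t=4,i=14, bit12=0)
  nb .#.##: next=#  (t=1,i=16, bit11=1)
  nb .#.#.: next=#  (t=0,i=5, bit10=1)
  nb .#..#: next=.  (t=0,i=7, bit9=0)
  nb .#...: next=#  (t=0,i=10, bit8=1)
  nb ..###: next=#  (t=2,i=19, bit7=1)
  nb ..##.: next=.  (t=1,i=10, bit6=0)
  nb ..#.#: next=.  (t=0,i=4, bit5=0)
  nb ..#..: next=.  (t=0,i=9, bit4=0)
  nb ...##: next=#  (t=1,i=9, bit3=1)
  nb ...#.: next=#  (t=0,i=3, bit2=1)
  nb ....#: next=.  (t=0,i=2, bit1=0)
  nb .....: next=#  (t=0,i=0, bit0=1)
  bits 11100100001000010110110110001101 = 3827395981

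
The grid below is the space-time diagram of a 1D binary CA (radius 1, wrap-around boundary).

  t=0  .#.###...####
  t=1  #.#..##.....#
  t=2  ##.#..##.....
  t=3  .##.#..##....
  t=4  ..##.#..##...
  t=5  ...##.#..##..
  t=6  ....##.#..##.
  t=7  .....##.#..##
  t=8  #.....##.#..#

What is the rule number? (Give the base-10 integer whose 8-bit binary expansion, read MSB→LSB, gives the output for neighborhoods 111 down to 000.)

112

  ### -> .   bit 7 = 0  t=0,i=4
  ##. -> #   bit 6 = 1  t=0,i=5
  #.# -> #   bit 5 = 1  t=0,i=0
  #.. -> #   bit 4 = 1  t=0,i=6
  .## -> .   bit 3 = 0  t=0,i=3
  .#. -> .   bit 2 = 0  t=0,i=1
  ..# -> .   bit 1 = 0  t=0,i=8
  ... -> .   bit 0 = 0  t=0,i=7
  bits 01110000 = 112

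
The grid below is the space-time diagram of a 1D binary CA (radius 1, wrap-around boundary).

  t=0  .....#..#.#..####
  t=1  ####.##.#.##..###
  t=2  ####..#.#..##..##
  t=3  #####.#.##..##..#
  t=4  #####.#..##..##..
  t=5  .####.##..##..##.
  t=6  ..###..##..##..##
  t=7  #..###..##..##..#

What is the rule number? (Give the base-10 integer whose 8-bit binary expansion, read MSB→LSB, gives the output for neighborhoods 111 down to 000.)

  ###|#  b7=1 t=0,i=14
  ##.|#  b6=1 t=0,i=16
  #.#|.  b5=0 t=0,i=9
  #..|#  b4=1 t=0,i=0
  .##|.  b3=0 t=0,i=13
  .#.|#  b2=1 t=0,i=5
  ..#|.  b1=0 t=0,i=4
  ...|#  b0=1 t=0,i=1
  bits 11010101 = 213

213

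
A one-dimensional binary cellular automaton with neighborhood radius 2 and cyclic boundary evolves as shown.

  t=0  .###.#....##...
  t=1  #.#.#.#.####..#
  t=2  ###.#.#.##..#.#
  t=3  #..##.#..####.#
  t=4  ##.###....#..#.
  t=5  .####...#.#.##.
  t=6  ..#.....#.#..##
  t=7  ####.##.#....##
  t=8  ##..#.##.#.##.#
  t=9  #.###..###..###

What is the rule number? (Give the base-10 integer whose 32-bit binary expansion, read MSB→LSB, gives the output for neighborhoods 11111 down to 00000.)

2393174395

  ##### -> #   bit 31 = 1  t=7,i=0
  ####. -> .   bit 30 = 0  t=1,i=10
  ###.# -> .   bit 29 = 0  t=0,i=3
  ###.. -> .   bit 28 = 0  t=1,i=11
  ##.## -> #   bit 27 = 1  t=3,i=13
  ##.#. -> #   bit 26 = 1  t=0,i=4
  ##..# -> #   bit 25 = 1  t=1,i=12
  ##... -> .   bit 24 = 0  t=0,i=12
  #.### -> #   bit 23 = 1  t=1,i=8
  #.##. -> .   bit 22 = 0  t=2,i=8
  #.#.# -> #   bit 21 = 1  t=1,i=2
  #.#.. -> .   bit 20 = 0  t=0,i=5
  #..## -> .   bit 19 = 0  t=1,i=13
  #..#. -> #   bit 18 = 1  t=2,i=11
  #...# -> .   bit 17 = 0  t=5,i=6
  #.... -> .   bit 16 = 0  t=0,i=7
  .#### -> #   bit 15 = 1  t=1,i=9
  .###. -> #   bit 14 = 1  t=0,i=2
  .##.# -> #   bit 13 = 1  t=1,i=0
  .##.. -> #   bit 12 = 1  t=0,i=11
  .#.## -> .   bit 11 = 0  t=1,i=7
  .#.#. -> .   bit 10 = 0  t=1,i=3
  .#..# -> .   bit 9 = 0  t=3,i=7
  .#... -> #   bit 8 = 1  t=0,i=6
  ..### -> .   bit 7 = 0  t=0,i=1
  ..##. -> #   bit 6 = 1  t=0,i=10
  ..#.# -> #   bit 5 = 1  t=2,i=12
  ..#.. -> #   bit 4 = 1  t=4,i=10
  ...## -> #   bit 3 = 1  t=0,i=0
  ...#. -> .   bit 2 = 0  t=4,i=9
  ....# -> #   bit 1 = 1  t=0,i=8
  ..... -> #   bit 0 = 1  t=6,i=5
  bits 10001110101001001111000101111011 = 2393174395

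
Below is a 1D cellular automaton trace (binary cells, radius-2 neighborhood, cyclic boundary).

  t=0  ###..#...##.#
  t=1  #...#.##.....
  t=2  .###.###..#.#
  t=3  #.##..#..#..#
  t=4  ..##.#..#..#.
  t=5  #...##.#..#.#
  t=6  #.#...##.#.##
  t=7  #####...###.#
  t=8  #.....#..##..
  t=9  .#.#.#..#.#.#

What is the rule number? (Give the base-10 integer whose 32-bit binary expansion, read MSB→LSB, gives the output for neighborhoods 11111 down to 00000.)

612292869

  [31] ##### => .  t=7,i=1
  [30] ####. => .  t=0,i=1
  [29] ###.# => #  t=2,i=3
  [28] ###.. => .  t=0,i=2
  [27] ##.## => .  t=0,i=11
  [26] ##.#. => #  t=4,i=4
  [25] ##..# => .  t=0,i=3
  [24] ##... => .  t=1,i=8
  [23] #.### => .  t=0,i=12
  [22] #.##. => #  t=1,i=6
  [21] #.#.# => #  t=2,i=12
  [20] #.#.. => #  t=4,i=5
  [19] #..## => #  t=3,i=11
  [18] #..#. => #  t=0,i=4
  [17] #...# => #  t=0,i=7
  [16] #.... => .  t=1,i=9
  [15] .#### => #  t=0,i=0
  [14] .###. => #  t=2,i=2
  [13] .##.# => .  t=0,i=10
  [12] .##.. => #  t=1,i=7
  [11] .#.## => #  t=1,i=5
  [10] .#.#. => .  t=2,i=11
  [9] .#..# => .  t=3,i=7
  [8] .#... => #  t=0,i=6
  [7] ..### => .  t=7,i=8
  [6] ..##. => .  t=0,i=9
  [5] ..#.# => .  t=1,i=4
  [4] ..#.. => .  t=0,i=5
  [3] ...## => .  t=0,i=8
  [2] ...#. => #  t=1,i=3
  [1] ....# => .  t=1,i=11
  [0] ..... => #  t=1,i=10
  bits 00100100011111101101100100000101 = 612292869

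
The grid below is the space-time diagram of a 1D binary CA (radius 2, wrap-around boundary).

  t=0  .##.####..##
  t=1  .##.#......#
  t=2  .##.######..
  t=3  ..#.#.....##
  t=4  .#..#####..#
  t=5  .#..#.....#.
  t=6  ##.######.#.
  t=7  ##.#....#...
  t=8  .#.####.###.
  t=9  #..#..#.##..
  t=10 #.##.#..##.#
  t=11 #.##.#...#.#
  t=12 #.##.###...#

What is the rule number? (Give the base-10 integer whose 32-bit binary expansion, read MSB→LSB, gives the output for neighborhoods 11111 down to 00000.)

  [31] ##### => .  t=2,i=6
  [30] ####. => .  t=0,i=6
  [29] ###.# => #  t=6,i=8
  [28] ###.. => .  t=0,i=7
  [27] ##.## => .  t=0,i=0
  [26] ##.#. => .  t=1,i=3
  [25] ##..# => .  t=0,i=8
  [24] ##... => #  t=2,i=10
  [23] #.### => #  t=0,i=4
  [22] #.##. => #  t=0,i=1
  [21] #.#.# => .  t=6,i=10
  [20] #.#.. => #  t=1,i=4
  [19] #..## => .  t=0,i=9
  [18] #..#. => #  t=3,i=1
  [17] #...# => #  t=2,i=11
  [16] #.... => #  t=1,i=6
  [15] .#### => .  t=0,i=5
  [14] .###. => #  t=8,i=9
  [13] .##.# => #  t=0,i=2
  [12] .##.. => #  t=3,i=11
  [11] .#.## => .  t=1,i=0
  [10] .#.#. => .  t=3,i=3
  [9] .#..# => .  t=4,i=2
  [8] .#... => #  t=1,i=5
  [7] ..### => #  t=4,i=4
  [6] ..##. => .  t=0,i=10
  [5] ..#.# => .  t=1,i=11
  [4] ..#.. => #  t=5,i=1
  [3] ...## => .  t=2,i=0
  [2] ...#. => .  t=1,i=10
  [1] ....# => #  t=1,i=9
  [0] ..... => #  t=1,i=7
  bits 00100001110101110111000110010011 = 567767443

567767443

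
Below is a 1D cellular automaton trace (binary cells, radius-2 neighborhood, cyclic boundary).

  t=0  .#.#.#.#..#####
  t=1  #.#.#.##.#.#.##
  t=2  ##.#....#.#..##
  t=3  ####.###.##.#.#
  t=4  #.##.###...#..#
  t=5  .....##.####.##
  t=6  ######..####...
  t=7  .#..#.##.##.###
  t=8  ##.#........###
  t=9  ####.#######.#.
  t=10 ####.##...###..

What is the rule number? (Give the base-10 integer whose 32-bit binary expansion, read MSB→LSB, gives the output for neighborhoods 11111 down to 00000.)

  nb #####: next=.  (t=0,i=12, bit31=0)
  nb ####.: next=#  (t=0,i=13, bit30=1)
  nb ###.#: next=#  (t=0,i=14, bit29=1)
  nb ###..: next=.  (t=4,i=7, bit28=0)
  nb ##.##: next=.  (t=3,i=4, bit27=0)
  nb ##.#.: next=#  (t=0,i=0, bit26=1)
  nb ##..#: next=#  (t=6,i=6, bit25=1)
  nb ##...: next=#  (t=4,i=8, bit24=1)
  nb #.###: next=#  (t=1,i=13, bit23=1)
  nb #.##.: next=.  (t=1,i=6, bit22=0)
  nb #.#.#: next=.  (t=0,i=1, bit21=0)
  nb #.#..: next=#  (t=0,i=7, bit20=1)
  nb #..##: next=#  (t=0,i=9, bit19=1)
  nb #..#.: next=#  (t=7,i=3, bit18=1)
  nb #...#: next=#  (t=4,i=9, bit17=1)
  nb #....: next=#  (t=2,i=5, bit16=1)
  nb .####: next=#  (t=0,i=11, bit15=1)
  nb .###.: next=#  (t=1,i=14, bit14=1)
  nb .##.#: next=.  (t=1,i=7, bit13=0)
  nb .##..: next=.  (t=5,i=14, bit12=0)
  nb .#.##: next=.  (t=1,i=5, bit11=0)
  nb .#.#.: next=#  (t=0,i=2, bit10=1)
  nb .#..#: next=.  (t=0,i=8, bit9=0)
  nb .#...: next=.  (t=2,i=4, bit8=0)
  nb ..###: next=.  (t=0,i=10, bit7=0)
  nb ..##.: next=#  (t=4,i=14, bit6=1)
  nb ..#.#: next=.  (t=2,i=8, bit5=0)
  nb ..#..: next=#  (t=4,i=11, bit4=1)
  nb ...##: next=#  (t=5,i=4, bit3=1)
  nb ...#.: next=#  (t=2,i=7, bit2=1)
  nb ....#: next=#  (t=2,i=6, bit1=1)
  nb .....: next=#  (t=5,i=2, bit0=1)
  bits 01100111100111111100010001011111 = 1738523743

1738523743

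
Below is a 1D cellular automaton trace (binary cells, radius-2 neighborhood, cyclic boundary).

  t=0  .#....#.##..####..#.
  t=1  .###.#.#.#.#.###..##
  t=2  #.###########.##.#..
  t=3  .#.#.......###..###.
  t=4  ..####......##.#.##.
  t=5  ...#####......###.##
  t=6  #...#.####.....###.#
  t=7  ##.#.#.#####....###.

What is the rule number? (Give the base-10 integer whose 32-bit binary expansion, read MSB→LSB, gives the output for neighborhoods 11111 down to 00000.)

  ##### -> .   bit 31 = 0  t=2,i=4
  ####. -> #   bit 30 = 1  t=0,i=14
  ###.# -> #   bit 29 = 1  t=1,i=3
  ###.. -> #   bit 28 = 1  t=0,i=15
  ##.## -> #   bit 27 = 1  t=1,i=0
  ##.#. -> #   bit 26 = 1  t=1,i=4
  ##..# -> .   bit 25 = 0  t=0,i=10
  ##... -> #   bit 24 = 1  t=4,i=6
  #.### -> .   bit 23 = 0  t=1,i=1
  #.##. -> .   bit 22 = 0  t=0,i=8
  #.#.# -> #   bit 21 = 1  t=1,i=5
  #.#.. -> #   bit 20 = 1  t=2,i=17
  #..## -> #   bit 19 = 1  t=0,i=11
  #..#. -> .   bit 18 = 0  t=0,i=0
  #...# -> .   bit 17 = 0  t=4,i=0
  #.... -> #   bit 16 = 1  t=0,i=3
  .#### -> #   bit 15 = 1  t=0,i=13
  .###. -> #   bit 14 = 1  t=1,i=2
  .##.# -> .   bit 13 = 0  t=1,i=19
  .##.. -> #   bit 12 = 1  t=0,i=9
  .#.## -> #   bit 11 = 1  t=0,i=7
  .#.#. -> #   bit 10 = 1  t=1,i=6
  .#..# -> #   bit 9 = 1  t=0,i=19
  .#... -> #   bit 8 = 1  t=0,i=2
  ..### -> .   bit 7 = 0  t=0,i=12
  ..##. -> .   bit 6 = 0  t=1,i=18
  ..#.# -> .   bit 5 = 0  t=0,i=6
  ..#.. -> #   bit 4 = 1  t=0,i=1
  ...## -> .   bit 3 = 0  t=3,i=10
  ...#. -> #   bit 2 = 1  t=0,i=5
  ....# -> .   bit 1 = 0  t=0,i=4
  ..... -> .   bit 0 = 0  t=3,i=6
  bits 01111101001110011101111100010100 = 2100944660

2100944660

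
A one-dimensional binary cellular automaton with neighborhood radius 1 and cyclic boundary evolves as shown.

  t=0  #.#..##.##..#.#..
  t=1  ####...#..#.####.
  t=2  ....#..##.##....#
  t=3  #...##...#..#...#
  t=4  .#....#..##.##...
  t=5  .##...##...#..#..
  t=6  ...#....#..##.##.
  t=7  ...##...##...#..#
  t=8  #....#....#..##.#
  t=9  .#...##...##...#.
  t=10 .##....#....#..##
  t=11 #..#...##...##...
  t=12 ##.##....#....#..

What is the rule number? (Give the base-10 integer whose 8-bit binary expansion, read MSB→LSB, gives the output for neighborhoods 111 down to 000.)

52

  nb ###: next=.  (t=1,i=1, bit7=0)
  nb ##.: next=.  (t=0,i=6, bit6=0)
  nb #.#: next=#  (t=0,i=1, bit5=1)
  nb #..: next=#  (t=0,i=3, bit4=1)
  nb .##: next=.  (t=0,i=5, bit3=0)
  nb .#.: next=#  (t=0,i=0, bit2=1)
  nb ..#: next=.  (t=0,i=4, bit1=0)
  nb ...: next=.  (t=1,i=5, bit0=0)
  bits 00110100 = 52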